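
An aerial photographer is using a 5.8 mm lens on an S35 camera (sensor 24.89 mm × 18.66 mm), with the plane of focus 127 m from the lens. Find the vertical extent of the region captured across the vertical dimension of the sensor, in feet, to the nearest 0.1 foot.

dₒ: 127 m = 127000 mm.
Similar triangles through the lens centre give W/dₒ = h/dᵢ; with 1/f = 1/dₒ + 1/dᵢ this gives W = h·(dₒ − f)/f.
W = 18.66 mm × (127000 − 5.8) / 5.8 = 18.66 × 21895.5517 ≈ 408570.995 mm = 408570.995/304.8 ft = 1340.46 ft.

1340.5 ft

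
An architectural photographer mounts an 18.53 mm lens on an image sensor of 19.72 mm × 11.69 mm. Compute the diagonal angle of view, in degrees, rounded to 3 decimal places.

Sensor diagonal = √(19.72² + 11.69²) = √525.5345 ≈ 22.9245 mm.
Angle of view α = 2·arctan(d/2f) with d = 22.9245 mm and f = 18.53 mm.
d/2f = 0.61858; arctan(0.61858) ≈ 31.7401°, so α ≈ 63.4801°.

63.480°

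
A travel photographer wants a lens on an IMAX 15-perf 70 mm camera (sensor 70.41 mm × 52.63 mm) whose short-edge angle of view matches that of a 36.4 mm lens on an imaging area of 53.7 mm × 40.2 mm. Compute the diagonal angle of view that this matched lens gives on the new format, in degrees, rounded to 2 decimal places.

85.37°

Equal short-edge AOV ⇒ f₂ = f₁ · 52.63/40.2 = 36.4 × 1.30920 ≈ 47.6550 mm.
Sensor diagonal = √(70.41² + 52.63²) = √7727.4850 ≈ 87.9061 mm.
Diagonal AOV on the new format = 2·arctan(87.9061 / (2 × 47.6550)) = 2·arctan(0.92232) ≈ 85.3718°.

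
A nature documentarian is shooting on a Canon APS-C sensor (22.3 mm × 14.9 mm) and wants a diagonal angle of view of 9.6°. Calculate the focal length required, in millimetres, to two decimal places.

Sensor diagonal = √(22.3² + 14.9²) = √719.3000 ≈ 26.8198 mm.
From α = 2·arctan(d/2f) we get f = d / (2·tan(α/2)).
With d = 26.8198 mm and α/2 = 4.8°, tan(α/2) ≈ 0.08397, so f ≈ 26.8198 / 0.16794 ≈ 159.6941 mm.

159.69 mm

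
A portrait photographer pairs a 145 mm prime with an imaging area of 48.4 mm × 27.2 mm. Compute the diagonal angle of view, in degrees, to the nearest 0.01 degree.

Sensor diagonal = √(48.4² + 27.2²) = √3082.4000 ≈ 55.5194 mm.
Angle of view α = 2·arctan(d/2f) with d = 55.5194 mm and f = 145 mm.
d/2f = 0.19145; arctan(0.19145) ≈ 10.8379°, so α ≈ 21.6758°.

21.68°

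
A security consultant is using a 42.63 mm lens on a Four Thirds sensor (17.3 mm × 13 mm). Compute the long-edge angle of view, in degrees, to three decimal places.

Angle of view α = 2·arctan(w/2f) with w = 17.3 mm and f = 42.63 mm.
w/2f = 0.20291; arctan(0.20291) ≈ 11.4701°, so α ≈ 22.9402°.

22.940°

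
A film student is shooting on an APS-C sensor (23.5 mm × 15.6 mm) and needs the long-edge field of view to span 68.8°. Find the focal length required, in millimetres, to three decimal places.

From α = 2·arctan(w/2f) we get f = w / (2·tan(α/2)).
With w = 23.5 mm and α/2 = 34.4°, tan(α/2) ≈ 0.68471, so f ≈ 23.5 / 1.36943 ≈ 17.1604 mm.

17.160 mm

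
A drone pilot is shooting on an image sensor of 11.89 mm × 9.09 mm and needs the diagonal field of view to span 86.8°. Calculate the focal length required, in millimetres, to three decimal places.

Sensor diagonal = √(11.89² + 9.09²) = √224.0002 ≈ 14.9666 mm.
From α = 2·arctan(d/2f) we get f = d / (2·tan(α/2)).
With d = 14.9666 mm and α/2 = 43.4°, tan(α/2) ≈ 0.94565, so f ≈ 14.9666 / 1.89131 ≈ 7.9134 mm.

7.913 mm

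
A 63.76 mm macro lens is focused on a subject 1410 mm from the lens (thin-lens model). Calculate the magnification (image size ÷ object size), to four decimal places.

Thin lens: 1/f = 1/dₒ + 1/dᵢ → 1/dᵢ = 1/63.76 − 1/1410 = 0.0149746 mm⁻¹, so dᵢ ≈ 66.7798 mm.
Magnification m = dᵢ/dₒ = 66.7798/1410 ≈ 0.04736.

0.0474×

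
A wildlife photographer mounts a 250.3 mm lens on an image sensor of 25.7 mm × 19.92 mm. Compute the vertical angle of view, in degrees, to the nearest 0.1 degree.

4.6°

Angle of view α = 2·arctan(h/2f) with h = 19.92 mm and f = 250.3 mm.
h/2f = 0.03979; arctan(0.03979) ≈ 2.2787°, so α ≈ 4.5575°.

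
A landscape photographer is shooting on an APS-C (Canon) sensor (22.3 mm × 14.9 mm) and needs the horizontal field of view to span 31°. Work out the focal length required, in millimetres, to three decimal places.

From α = 2·arctan(w/2f) we get f = w / (2·tan(α/2)).
With w = 22.3 mm and α/2 = 15.5°, tan(α/2) ≈ 0.27732, so f ≈ 22.3 / 0.55465 ≈ 40.2056 mm.

40.206 mm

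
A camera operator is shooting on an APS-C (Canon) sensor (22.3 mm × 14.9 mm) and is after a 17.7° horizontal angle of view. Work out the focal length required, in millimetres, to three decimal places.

71.611 mm

From α = 2·arctan(w/2f) we get f = w / (2·tan(α/2)).
With w = 22.3 mm and α/2 = 8.85°, tan(α/2) ≈ 0.15570, so f ≈ 22.3 / 0.31140 ≈ 71.6112 mm.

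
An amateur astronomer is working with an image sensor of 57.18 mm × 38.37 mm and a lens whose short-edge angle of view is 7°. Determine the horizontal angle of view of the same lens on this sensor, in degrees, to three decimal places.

From the short-edge AOV: f = 38.37 / (2·tan(3.5°)) = 38.37 / 0.12233 ≈ 313.6720 mm.
Horizontal AOV = 2·arctan(57.18 / (2 × 313.6720)) = 2·arctan(0.09115) ≈ 10.4158°.

10.416°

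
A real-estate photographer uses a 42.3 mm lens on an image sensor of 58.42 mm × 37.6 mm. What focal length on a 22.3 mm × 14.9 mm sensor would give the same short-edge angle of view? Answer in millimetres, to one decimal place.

Equal angle of view means equal height/f ratio, so f₂ = f₁ · (height₂/height₁) = 42.3 × 14.9/37.6.
f₂ = 42.3 × 0.39628 ≈ 16.762 mm.

16.8 mm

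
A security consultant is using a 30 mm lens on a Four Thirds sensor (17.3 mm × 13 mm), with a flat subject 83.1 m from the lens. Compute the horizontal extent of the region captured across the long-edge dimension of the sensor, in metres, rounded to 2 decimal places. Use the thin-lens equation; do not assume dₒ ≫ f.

47.90 m

dₒ: 83.1 m = 83100 mm.
Similar triangles through the lens centre give W/dₒ = w/dᵢ; with 1/f = 1/dₒ + 1/dᵢ this gives W = w·(dₒ − f)/f.
W = 17.3 mm × (83100 − 30) / 30 = 17.3 × 2769.0000 ≈ 47903.700 mm = 47.9037 m.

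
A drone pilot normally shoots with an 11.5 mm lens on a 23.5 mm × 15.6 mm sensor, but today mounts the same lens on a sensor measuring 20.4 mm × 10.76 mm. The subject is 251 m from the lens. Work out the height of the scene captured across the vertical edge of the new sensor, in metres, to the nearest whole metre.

The focal length stays 11.5 mm; the relevant sensor dimension is now h = 10.76 mm. Object distance dₒ = 251 m = 251000 mm.
Thin-lens field height W = h·(dₒ − f)/f = 10.76 × (251000 − 11.5)/11.5 ≈ 234837.936 mm = 234.838 m.

235 m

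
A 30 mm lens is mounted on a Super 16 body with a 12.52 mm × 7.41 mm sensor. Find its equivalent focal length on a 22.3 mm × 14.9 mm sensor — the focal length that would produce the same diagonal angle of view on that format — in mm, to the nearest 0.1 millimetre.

55.3 mm

Sensor diagonal = √(12.52² + 7.41²) = √211.6585 ≈ 14.5485 mm.
Sensor diagonal = √(22.3² + 14.9²) = √719.3000 ≈ 26.8198 mm.
Equal angle of view means equal diagonal/f ratio, so f₂ = f₁ · (diagonal₂/diagonal₁) = 30 × 26.8198/14.5485.
f₂ = 30 × 1.84347 ≈ 55.304 mm.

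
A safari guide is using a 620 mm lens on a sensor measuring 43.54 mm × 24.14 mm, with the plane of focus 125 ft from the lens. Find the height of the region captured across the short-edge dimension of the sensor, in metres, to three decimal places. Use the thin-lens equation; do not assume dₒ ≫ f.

1.459 m

dₒ: 125 ft × 304.8 mm/ft = 38100.00 mm.
Similar triangles through the lens centre give W/dₒ = h/dᵢ; with 1/f = 1/dₒ + 1/dᵢ this gives W = h·(dₒ − f)/f.
W = 24.14 mm × (38100 − 620) / 620 = 24.14 × 60.4516 ≈ 1459.302 mm = 1.4593 m.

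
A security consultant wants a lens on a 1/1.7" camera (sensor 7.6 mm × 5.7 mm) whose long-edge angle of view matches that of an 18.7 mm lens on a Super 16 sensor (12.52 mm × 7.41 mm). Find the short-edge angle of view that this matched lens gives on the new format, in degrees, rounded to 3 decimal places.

Equal long-edge AOV ⇒ f₂ = f₁ · 7.6/12.52 = 18.7 × 0.60703 ≈ 11.3514 mm.
Short-edge AOV on the new format = 2·arctan(5.7 / (2 × 11.3514)) = 2·arctan(0.25107) ≈ 28.1878°.

28.188°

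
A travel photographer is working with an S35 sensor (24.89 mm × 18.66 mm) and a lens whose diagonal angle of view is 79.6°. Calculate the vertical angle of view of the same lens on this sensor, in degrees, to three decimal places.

Sensor diagonal = √(24.89² + 18.66²) = √967.7077 ≈ 31.1080 mm.
From the diagonal AOV: f = 31.1080 / (2·tan(39.8°)) = 31.1080 / 1.66634 ≈ 18.6685 mm.
Vertical AOV = 2·arctan(18.66 / (2 × 18.6685)) = 2·arctan(0.49977) ≈ 53.1093°.

53.109°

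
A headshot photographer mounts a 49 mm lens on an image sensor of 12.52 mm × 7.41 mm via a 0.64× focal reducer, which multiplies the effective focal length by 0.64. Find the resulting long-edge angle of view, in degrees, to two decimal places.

22.58°

Effective focal length f = 49 × 0.64 = 31.36 mm.
α = 2·arctan(12.52 / (2 × 31.36)) = 2·arctan(0.19962) ≈ 22.5777°.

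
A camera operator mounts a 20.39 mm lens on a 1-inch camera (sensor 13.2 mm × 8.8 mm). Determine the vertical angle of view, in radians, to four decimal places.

0.4251 rad

Angle of view α = 2·arctan(h/2f) with h = 8.8 mm and f = 20.39 mm.
h/2f = 0.21579; arctan(0.21579) ≈ 0.2125 rad, so α ≈ 0.4251 rad.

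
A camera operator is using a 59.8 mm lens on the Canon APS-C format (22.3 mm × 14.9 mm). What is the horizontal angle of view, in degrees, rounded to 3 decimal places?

Angle of view α = 2·arctan(w/2f) with w = 22.3 mm and f = 59.8 mm.
w/2f = 0.18645; arctan(0.18645) ≈ 10.5618°, so α ≈ 21.1236°.

21.124°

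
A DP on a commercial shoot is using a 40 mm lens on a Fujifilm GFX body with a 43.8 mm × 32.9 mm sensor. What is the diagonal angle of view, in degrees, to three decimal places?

Sensor diagonal = √(43.8² + 32.9²) = √3000.8500 ≈ 54.7800 mm.
Angle of view α = 2·arctan(d/2f) with d = 54.7800 mm and f = 40 mm.
d/2f = 0.68475; arctan(0.68475) ≈ 34.4014°, so α ≈ 68.8028°.

68.803°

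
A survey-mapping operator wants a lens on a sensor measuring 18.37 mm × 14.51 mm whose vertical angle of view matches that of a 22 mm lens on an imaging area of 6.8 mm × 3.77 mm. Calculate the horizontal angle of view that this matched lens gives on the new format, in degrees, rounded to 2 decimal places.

12.38°

Equal vertical AOV ⇒ f₂ = f₁ · 14.51/3.77 = 22 × 3.84881 ≈ 84.6737 mm.
Horizontal AOV on the new format = 2·arctan(18.37 / (2 × 84.6737)) = 2·arctan(0.10848) ≈ 12.3819°.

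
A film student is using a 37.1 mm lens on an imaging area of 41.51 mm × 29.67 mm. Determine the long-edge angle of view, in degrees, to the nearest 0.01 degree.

Angle of view α = 2·arctan(w/2f) with w = 41.51 mm and f = 37.1 mm.
w/2f = 0.55943; arctan(0.55943) ≈ 29.2241°, so α ≈ 58.4483°.

58.45°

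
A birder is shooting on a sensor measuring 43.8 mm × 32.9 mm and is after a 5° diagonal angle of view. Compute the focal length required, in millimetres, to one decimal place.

627.3 mm

Sensor diagonal = √(43.8² + 32.9²) = √3000.8500 ≈ 54.7800 mm.
From α = 2·arctan(d/2f) we get f = d / (2·tan(α/2)).
With d = 54.7800 mm and α/2 = 2.5°, tan(α/2) ≈ 0.04366, so f ≈ 54.7800 / 0.08732 ≈ 627.3343 mm.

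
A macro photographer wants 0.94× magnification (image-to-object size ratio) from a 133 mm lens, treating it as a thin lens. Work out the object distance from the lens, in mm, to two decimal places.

274.49 mm

With m = dᵢ/dₒ and 1/f = 1/dₒ + 1/dᵢ, substituting dᵢ = m·dₒ gives 1/f = (1 + 1/m)/dₒ, hence dₒ = f·(1 + 1/m).
dₒ = 133 × (1 + 1/0.94) = 133 × 2.06383 ≈ 274.489 mm.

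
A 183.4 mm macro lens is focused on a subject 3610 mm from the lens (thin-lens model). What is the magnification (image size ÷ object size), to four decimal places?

0.0535×

Thin lens: 1/f = 1/dₒ + 1/dᵢ → 1/dᵢ = 1/183.4 − 1/3610 = 0.0051756 mm⁻¹, so dᵢ ≈ 193.2160 mm.
Magnification m = dᵢ/dₒ = 193.2160/3610 ≈ 0.05352.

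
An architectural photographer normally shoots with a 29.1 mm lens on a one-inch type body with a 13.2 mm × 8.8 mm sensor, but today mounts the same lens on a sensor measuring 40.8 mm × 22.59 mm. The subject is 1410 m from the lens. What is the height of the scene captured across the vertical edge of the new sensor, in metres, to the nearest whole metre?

The focal length stays 29.1 mm; the relevant sensor dimension is now h = 22.59 mm. Object distance dₒ = 1410 m = 1.41e+06 mm.
Thin-lens field height W = h·(dₒ − f)/f = 22.59 × (1.41e+06 − 29.1)/29.1 ≈ 1094544.420 mm = 1094.54 m.

1095 m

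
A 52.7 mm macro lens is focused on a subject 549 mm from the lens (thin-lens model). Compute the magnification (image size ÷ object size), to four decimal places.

Thin lens: 1/f = 1/dₒ + 1/dᵢ → 1/dᵢ = 1/52.7 − 1/549 = 0.0171538 mm⁻¹, so dᵢ ≈ 58.2960 mm.
Magnification m = dᵢ/dₒ = 58.2960/549 ≈ 0.10619.

0.1062×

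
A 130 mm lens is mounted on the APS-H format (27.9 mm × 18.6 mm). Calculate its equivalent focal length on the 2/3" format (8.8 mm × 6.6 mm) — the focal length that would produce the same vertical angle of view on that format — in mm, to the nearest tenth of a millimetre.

46.1 mm

Equal angle of view means equal height/f ratio, so f₂ = f₁ · (height₂/height₁) = 130 × 6.6/18.6.
f₂ = 130 × 0.35484 ≈ 46.129 mm.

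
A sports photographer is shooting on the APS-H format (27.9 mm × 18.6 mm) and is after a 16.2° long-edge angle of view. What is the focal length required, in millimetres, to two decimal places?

From α = 2·arctan(w/2f) we get f = w / (2·tan(α/2)).
With w = 27.9 mm and α/2 = 8.1°, tan(α/2) ≈ 0.14232, so f ≈ 27.9 / 0.28464 ≈ 98.0178 mm.

98.02 mm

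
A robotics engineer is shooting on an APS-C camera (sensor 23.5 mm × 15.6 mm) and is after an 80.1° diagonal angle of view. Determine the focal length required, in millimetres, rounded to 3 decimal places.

16.778 mm

Sensor diagonal = √(23.5² + 15.6²) = √795.6100 ≈ 28.2066 mm.
From α = 2·arctan(d/2f) we get f = d / (2·tan(α/2)).
With d = 28.2066 mm and α/2 = 40.05°, tan(α/2) ≈ 0.84059, so f ≈ 28.2066 / 1.68118 ≈ 16.7779 mm.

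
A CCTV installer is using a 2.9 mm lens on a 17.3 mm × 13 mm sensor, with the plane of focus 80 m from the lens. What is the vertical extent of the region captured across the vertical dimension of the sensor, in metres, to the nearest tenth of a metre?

dₒ: 80 m = 80000 mm.
Similar triangles through the lens centre give W/dₒ = h/dᵢ; with 1/f = 1/dₒ + 1/dᵢ this gives W = h·(dₒ − f)/f.
W = 13 mm × (80000 − 2.9) / 2.9 = 13 × 27585.2069 ≈ 358607.690 mm = 358.608 m.

358.6 m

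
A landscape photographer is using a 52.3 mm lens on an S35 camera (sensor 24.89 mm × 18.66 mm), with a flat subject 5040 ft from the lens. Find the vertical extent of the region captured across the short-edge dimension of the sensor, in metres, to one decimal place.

dₒ: 5040 ft × 304.8 mm/ft = 1536191.95 mm.
Similar triangles through the lens centre give W/dₒ = h/dᵢ; with 1/f = 1/dₒ + 1/dᵢ this gives W = h·(dₒ − f)/f.
W = 18.66 mm × (1.53619e+06 − 52.3) / 52.3 = 18.66 × 29371.6950 ≈ 548075.830 mm = 548.076 m.

548.1 m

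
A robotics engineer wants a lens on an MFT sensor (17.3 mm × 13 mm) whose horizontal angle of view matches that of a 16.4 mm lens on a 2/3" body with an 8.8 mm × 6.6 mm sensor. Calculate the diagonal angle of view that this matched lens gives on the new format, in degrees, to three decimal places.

Equal horizontal AOV ⇒ f₂ = f₁ · 17.3/8.8 = 16.4 × 1.96591 ≈ 32.2409 mm.
Sensor diagonal = √(17.3² + 13²) = √468.2900 ≈ 21.6400 mm.
Diagonal AOV on the new format = 2·arctan(21.6400 / (2 × 32.2409)) = 2·arctan(0.33560) ≈ 37.1034°.

37.103°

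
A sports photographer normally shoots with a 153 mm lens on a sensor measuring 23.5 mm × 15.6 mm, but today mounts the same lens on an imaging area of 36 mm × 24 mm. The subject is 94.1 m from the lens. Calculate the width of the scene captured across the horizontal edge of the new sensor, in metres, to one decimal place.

22.1 m

The focal length stays 153 mm; the relevant sensor dimension is now w = 36 mm. Object distance dₒ = 94.1 m = 94100 mm.
Thin-lens field width W = w·(dₒ − f)/f = 36 × (94100 − 153)/153 ≈ 22105.176 mm = 22.1052 m.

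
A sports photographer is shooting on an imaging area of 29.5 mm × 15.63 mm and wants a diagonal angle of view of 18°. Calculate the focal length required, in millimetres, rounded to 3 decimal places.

105.392 mm

Sensor diagonal = √(29.5² + 15.63²) = √1114.5469 ≈ 33.3848 mm.
From α = 2·arctan(d/2f) we get f = d / (2·tan(α/2)).
With d = 33.3848 mm and α/2 = 9°, tan(α/2) ≈ 0.15838, so f ≈ 33.3848 / 0.31677 ≈ 105.3918 mm.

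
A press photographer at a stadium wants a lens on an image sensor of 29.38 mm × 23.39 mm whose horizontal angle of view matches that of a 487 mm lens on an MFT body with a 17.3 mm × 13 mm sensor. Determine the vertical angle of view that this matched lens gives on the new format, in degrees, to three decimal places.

Equal horizontal AOV ⇒ f₂ = f₁ · 29.38/17.3 = 487 × 1.69827 ≈ 827.0555 mm.
Vertical AOV on the new format = 2·arctan(23.39 / (2 × 827.0555)) = 2·arctan(0.01414) ≈ 1.6203°.

1.620°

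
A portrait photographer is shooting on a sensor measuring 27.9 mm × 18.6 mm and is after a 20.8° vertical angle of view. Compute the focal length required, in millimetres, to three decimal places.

From α = 2·arctan(h/2f) we get f = h / (2·tan(α/2)).
With h = 18.6 mm and α/2 = 10.4°, tan(α/2) ≈ 0.18353, so f ≈ 18.6 / 0.36707 ≈ 50.6717 mm.

50.672 mm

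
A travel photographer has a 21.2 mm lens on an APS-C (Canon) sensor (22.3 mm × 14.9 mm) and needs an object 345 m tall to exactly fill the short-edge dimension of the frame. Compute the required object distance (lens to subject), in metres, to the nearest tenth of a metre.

W: 345 m = 345000 mm.
Magnification m = h/W = dᵢ/dₒ; combined with 1/f = 1/dₒ + 1/dᵢ this gives dₒ = f·(1 + W/h).
dₒ = 21.2 mm × (1 + 345000/14.9) = 21.2 × 23155.3624 ≈ 490893.683 mm = 490.894 m.

490.9 m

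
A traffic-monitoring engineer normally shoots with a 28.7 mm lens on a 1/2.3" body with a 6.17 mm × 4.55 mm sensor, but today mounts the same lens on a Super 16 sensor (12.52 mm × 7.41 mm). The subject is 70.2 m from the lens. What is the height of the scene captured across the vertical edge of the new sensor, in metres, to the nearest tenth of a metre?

18.1 m

The focal length stays 28.7 mm; the relevant sensor dimension is now h = 7.41 mm. Object distance dₒ = 70.2 m = 70200 mm.
Thin-lens field height W = h·(dₒ − f)/f = 7.41 × (70200 − 28.7)/28.7 ≈ 18117.398 mm = 18.1174 m.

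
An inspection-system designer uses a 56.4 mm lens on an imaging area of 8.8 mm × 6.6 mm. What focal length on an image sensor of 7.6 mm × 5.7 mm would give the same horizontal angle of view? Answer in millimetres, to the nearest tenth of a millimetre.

Equal angle of view means equal width/f ratio, so f₂ = f₁ · (width₂/width₁) = 56.4 × 7.6/8.8.
f₂ = 56.4 × 0.86364 ≈ 48.709 mm.

48.7 mm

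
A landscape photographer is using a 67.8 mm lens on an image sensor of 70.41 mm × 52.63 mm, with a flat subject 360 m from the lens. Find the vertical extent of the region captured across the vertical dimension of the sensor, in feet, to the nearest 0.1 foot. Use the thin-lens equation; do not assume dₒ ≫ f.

916.7 ft

dₒ: 360 m = 360000 mm.
Similar triangles through the lens centre give W/dₒ = h/dᵢ; with 1/f = 1/dₒ + 1/dᵢ this gives W = h·(dₒ − f)/f.
W = 52.63 mm × (360000 − 67.8) / 67.8 = 52.63 × 5308.7345 ≈ 279398.697 mm = 279398.697/304.8 ft = 916.662 ft.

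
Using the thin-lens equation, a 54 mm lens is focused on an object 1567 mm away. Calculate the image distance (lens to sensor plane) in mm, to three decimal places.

55.927 mm

1/dᵢ = 1/f − 1/dₒ = 1/54 − 1/1567 = 0.0178804 mm⁻¹.
dᵢ = 1/0.0178804 ≈ 55.9273 mm.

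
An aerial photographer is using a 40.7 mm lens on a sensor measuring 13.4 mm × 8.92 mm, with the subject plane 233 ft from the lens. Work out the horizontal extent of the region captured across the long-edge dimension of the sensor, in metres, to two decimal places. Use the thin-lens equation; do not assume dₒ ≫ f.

dₒ: 233 ft × 304.8 mm/ft = 71018.40 mm.
Similar triangles through the lens centre give W/dₒ = w/dᵢ; with 1/f = 1/dₒ + 1/dᵢ this gives W = w·(dₒ − f)/f.
W = 13.4 mm × (71018.4 − 40.7) / 40.7 = 13.4 × 1743.9238 ≈ 23368.579 mm = 23.3686 m.

23.37 m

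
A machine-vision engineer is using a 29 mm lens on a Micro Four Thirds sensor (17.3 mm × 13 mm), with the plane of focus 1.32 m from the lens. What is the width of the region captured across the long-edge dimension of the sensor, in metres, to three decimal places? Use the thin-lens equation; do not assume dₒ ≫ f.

dₒ: 1.32 m = 1320 mm.
Similar triangles through the lens centre give W/dₒ = w/dᵢ; with 1/f = 1/dₒ + 1/dᵢ this gives W = w·(dₒ − f)/f.
W = 17.3 mm × (1320 − 29) / 29 = 17.3 × 44.5172 ≈ 770.148 mm = 0.770148 m.

0.770 m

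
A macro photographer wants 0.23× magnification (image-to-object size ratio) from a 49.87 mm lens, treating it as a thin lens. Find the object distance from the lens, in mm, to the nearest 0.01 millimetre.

266.70 mm

With m = dᵢ/dₒ and 1/f = 1/dₒ + 1/dᵢ, substituting dᵢ = m·dₒ gives 1/f = (1 + 1/m)/dₒ, hence dₒ = f·(1 + 1/m).
dₒ = 49.87 × (1 + 1/0.23) = 49.87 × 5.34783 ≈ 266.696 mm.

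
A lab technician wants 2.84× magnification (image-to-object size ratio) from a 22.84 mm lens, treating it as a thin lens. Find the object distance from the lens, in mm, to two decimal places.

30.88 mm

With m = dᵢ/dₒ and 1/f = 1/dₒ + 1/dᵢ, substituting dᵢ = m·dₒ gives 1/f = (1 + 1/m)/dₒ, hence dₒ = f·(1 + 1/m).
dₒ = 22.84 × (1 + 1/2.84) = 22.84 × 1.35211 ≈ 30.882 mm.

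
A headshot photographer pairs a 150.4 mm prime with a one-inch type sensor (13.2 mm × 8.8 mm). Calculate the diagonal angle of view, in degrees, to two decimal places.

6.04°

Sensor diagonal = √(13.2² + 8.8²) = √251.6800 ≈ 15.8644 mm.
Angle of view α = 2·arctan(d/2f) with d = 15.8644 mm and f = 150.4 mm.
d/2f = 0.05274; arctan(0.05274) ≈ 3.0190°, so α ≈ 6.0381°.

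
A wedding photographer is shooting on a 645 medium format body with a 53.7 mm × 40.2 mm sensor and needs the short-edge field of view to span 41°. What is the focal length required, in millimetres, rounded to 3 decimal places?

53.760 mm

From α = 2·arctan(h/2f) we get f = h / (2·tan(α/2)).
With h = 40.2 mm and α/2 = 20.5°, tan(α/2) ≈ 0.37388, so f ≈ 40.2 / 0.74777 ≈ 53.7599 mm.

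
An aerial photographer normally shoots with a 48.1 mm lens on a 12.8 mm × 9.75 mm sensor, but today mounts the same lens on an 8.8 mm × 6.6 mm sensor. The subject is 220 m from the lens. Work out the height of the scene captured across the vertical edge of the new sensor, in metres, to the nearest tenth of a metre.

The focal length stays 48.1 mm; the relevant sensor dimension is now h = 6.6 mm. Object distance dₒ = 220 m = 220000 mm.
Thin-lens field height W = h·(dₒ − f)/f = 6.6 × (220000 − 48.1)/48.1 ≈ 30180.510 mm = 30.1805 m.

30.2 m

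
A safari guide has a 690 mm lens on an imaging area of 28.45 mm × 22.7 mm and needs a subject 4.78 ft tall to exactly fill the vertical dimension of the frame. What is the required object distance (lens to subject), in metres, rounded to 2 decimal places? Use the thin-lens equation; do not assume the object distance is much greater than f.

44.98 m

W: 4.78 ft × 304.8 mm/ft = 1456.94 mm.
Magnification m = h/W = dᵢ/dₒ; combined with 1/f = 1/dₒ + 1/dᵢ this gives dₒ = f·(1 + W/h).
dₒ = 690 mm × (1 + 1456.94/22.7) = 690 × 65.1826 ≈ 44975.962 mm = 44.976 m.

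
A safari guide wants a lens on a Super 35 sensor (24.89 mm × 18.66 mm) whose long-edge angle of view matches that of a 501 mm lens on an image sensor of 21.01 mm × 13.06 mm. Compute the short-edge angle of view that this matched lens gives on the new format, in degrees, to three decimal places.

1.801°

Equal long-edge AOV ⇒ f₂ = f₁ · 24.89/21.01 = 501 × 1.18467 ≈ 593.5217 mm.
Short-edge AOV on the new format = 2·arctan(18.66 / (2 × 593.5217)) = 2·arctan(0.01572) ≈ 1.8012°.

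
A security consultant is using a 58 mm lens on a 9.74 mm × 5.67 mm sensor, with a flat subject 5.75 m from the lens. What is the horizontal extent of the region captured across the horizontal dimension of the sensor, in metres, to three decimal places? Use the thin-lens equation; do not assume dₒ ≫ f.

dₒ: 5.75 m = 5750 mm.
Similar triangles through the lens centre give W/dₒ = w/dᵢ; with 1/f = 1/dₒ + 1/dᵢ this gives W = w·(dₒ − f)/f.
W = 9.74 mm × (5750 − 58) / 58 = 9.74 × 98.1379 ≈ 955.863 mm = 0.955863 m.

0.956 m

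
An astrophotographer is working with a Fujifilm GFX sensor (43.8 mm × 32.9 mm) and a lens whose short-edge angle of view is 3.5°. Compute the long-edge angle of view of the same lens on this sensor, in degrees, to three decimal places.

4.658°

From the short-edge AOV: f = 32.9 / (2·tan(1.75°)) = 32.9 / 0.06111 ≈ 538.4128 mm.
Long-edge AOV = 2·arctan(43.8 / (2 × 538.4128)) = 2·arctan(0.04068) ≈ 4.6585°.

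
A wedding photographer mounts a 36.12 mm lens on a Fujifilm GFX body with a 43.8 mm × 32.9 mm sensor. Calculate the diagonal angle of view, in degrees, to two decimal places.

Sensor diagonal = √(43.8² + 32.9²) = √3000.8500 ≈ 54.7800 mm.
Angle of view α = 2·arctan(d/2f) with d = 54.7800 mm and f = 36.12 mm.
d/2f = 0.75831; arctan(0.75831) ≈ 37.1733°, so α ≈ 74.3465°.

74.35°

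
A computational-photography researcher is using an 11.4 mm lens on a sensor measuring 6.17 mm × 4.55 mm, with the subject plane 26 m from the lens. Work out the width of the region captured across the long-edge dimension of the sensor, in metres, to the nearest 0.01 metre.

14.07 m

dₒ: 26 m = 26000 mm.
Similar triangles through the lens centre give W/dₒ = w/dᵢ; with 1/f = 1/dₒ + 1/dᵢ this gives W = w·(dₒ − f)/f.
W = 6.17 mm × (26000 − 11.4) / 11.4 = 6.17 × 2279.7018 ≈ 14065.760 mm = 14.0658 m.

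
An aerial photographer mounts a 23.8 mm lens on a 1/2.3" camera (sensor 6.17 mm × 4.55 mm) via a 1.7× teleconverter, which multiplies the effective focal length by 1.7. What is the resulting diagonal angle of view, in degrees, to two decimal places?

Effective focal length f = 23.8 × 1.7 = 40.46 mm.
Sensor diagonal = √(6.17² + 4.55²) = √58.7714 ≈ 7.6663 mm.
α = 2·arctan(7.666 / (2 × 40.46)) = 2·arctan(0.09474) ≈ 10.8239°.

10.82°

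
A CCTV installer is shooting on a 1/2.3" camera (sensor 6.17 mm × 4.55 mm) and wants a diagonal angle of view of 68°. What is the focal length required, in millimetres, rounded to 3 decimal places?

5.683 mm

Sensor diagonal = √(6.17² + 4.55²) = √58.7714 ≈ 7.6663 mm.
From α = 2·arctan(d/2f) we get f = d / (2·tan(α/2)).
With d = 7.6663 mm and α/2 = 34°, tan(α/2) ≈ 0.67451, so f ≈ 7.6663 / 1.34902 ≈ 5.6828 mm.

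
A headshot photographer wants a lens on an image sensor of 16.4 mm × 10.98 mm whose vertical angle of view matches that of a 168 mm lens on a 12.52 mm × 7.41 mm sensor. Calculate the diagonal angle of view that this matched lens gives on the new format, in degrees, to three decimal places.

4.540°

Equal vertical AOV ⇒ f₂ = f₁ · 10.98/7.41 = 168 × 1.48178 ≈ 248.9393 mm.
Sensor diagonal = √(16.4² + 10.98²) = √389.5204 ≈ 19.7363 mm.
Diagonal AOV on the new format = 2·arctan(19.7363 / (2 × 248.9393)) = 2·arctan(0.03964) ≈ 4.5401°.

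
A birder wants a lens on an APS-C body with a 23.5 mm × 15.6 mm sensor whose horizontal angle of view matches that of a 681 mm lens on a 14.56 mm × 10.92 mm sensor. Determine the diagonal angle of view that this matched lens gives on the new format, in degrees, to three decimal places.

1.470°

Equal horizontal AOV ⇒ f₂ = f₁ · 23.5/14.56 = 681 × 1.61401 ≈ 1099.1415 mm.
Sensor diagonal = √(23.5² + 15.6²) = √795.6100 ≈ 28.2066 mm.
Diagonal AOV on the new format = 2·arctan(28.2066 / (2 × 1099.1415)) = 2·arctan(0.01283) ≈ 1.4703°.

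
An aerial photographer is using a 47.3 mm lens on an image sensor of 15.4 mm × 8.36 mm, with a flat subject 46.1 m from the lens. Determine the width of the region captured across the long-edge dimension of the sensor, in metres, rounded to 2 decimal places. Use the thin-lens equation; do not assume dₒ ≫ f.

dₒ: 46.1 m = 46100 mm.
Similar triangles through the lens centre give W/dₒ = w/dᵢ; with 1/f = 1/dₒ + 1/dᵢ this gives W = w·(dₒ − f)/f.
W = 15.4 mm × (46100 − 47.3) / 47.3 = 15.4 × 973.6300 ≈ 14993.902 mm = 14.9939 m.

14.99 m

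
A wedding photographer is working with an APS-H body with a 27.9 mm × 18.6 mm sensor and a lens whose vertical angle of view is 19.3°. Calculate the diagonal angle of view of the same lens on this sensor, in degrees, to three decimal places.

From the vertical AOV: f = 18.6 / (2·tan(9.65°)) = 18.6 / 0.34007 ≈ 54.6946 mm.
Sensor diagonal = √(27.9² + 18.6²) = √1124.3700 ≈ 33.5316 mm.
Diagonal AOV = 2·arctan(33.5316 / (2 × 54.6946)) = 2·arctan(0.30654) ≈ 34.0843°.

34.084°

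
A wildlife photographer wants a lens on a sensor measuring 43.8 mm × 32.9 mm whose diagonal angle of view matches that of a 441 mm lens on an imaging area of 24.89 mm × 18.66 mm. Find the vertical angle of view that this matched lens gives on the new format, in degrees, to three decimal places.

Sensor diagonal = √(24.89² + 18.66²) = √967.7077 ≈ 31.1080 mm.
Sensor diagonal = √(43.8² + 32.9²) = √3000.8500 ≈ 54.7800 mm.
Equal diagonal AOV ⇒ f₂ = f₁ · 54.7800/31.1080 = 441 × 1.76096 ≈ 776.5844 mm.
Vertical AOV on the new format = 2·arctan(32.9 / (2 × 776.5844)) = 2·arctan(0.02118) ≈ 2.4270°.

2.427°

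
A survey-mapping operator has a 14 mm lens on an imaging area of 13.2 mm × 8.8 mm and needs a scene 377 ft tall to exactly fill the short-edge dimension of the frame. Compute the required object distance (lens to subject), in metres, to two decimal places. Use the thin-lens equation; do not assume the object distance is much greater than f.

182.82 m

W: 377 ft × 304.8 mm/ft = 114909.60 mm.
Magnification m = h/W = dᵢ/dₒ; combined with 1/f = 1/dₒ + 1/dᵢ this gives dₒ = f·(1 + W/h).
dₒ = 14 mm × (1 + 114910/8.8) = 14 × 13058.9087 ≈ 182824.721 mm = 182.825 m.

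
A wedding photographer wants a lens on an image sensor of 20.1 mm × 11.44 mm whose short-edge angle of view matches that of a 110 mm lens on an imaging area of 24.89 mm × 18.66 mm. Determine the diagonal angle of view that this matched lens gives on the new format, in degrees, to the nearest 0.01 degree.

Equal short-edge AOV ⇒ f₂ = f₁ · 11.44/18.66 = 110 × 0.61308 ≈ 67.4384 mm.
Sensor diagonal = √(20.1² + 11.44²) = √534.8836 ≈ 23.1276 mm.
Diagonal AOV on the new format = 2·arctan(23.1276 / (2 × 67.4384)) = 2·arctan(0.17147) ≈ 19.4600°.

19.46°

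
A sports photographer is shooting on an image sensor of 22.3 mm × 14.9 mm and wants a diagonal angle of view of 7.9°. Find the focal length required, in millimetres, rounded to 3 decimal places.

Sensor diagonal = √(22.3² + 14.9²) = √719.3000 ≈ 26.8198 mm.
From α = 2·arctan(d/2f) we get f = d / (2·tan(α/2)).
With d = 26.8198 mm and α/2 = 3.95°, tan(α/2) ≈ 0.06905, so f ≈ 26.8198 / 0.13810 ≈ 194.2056 mm.

194.206 mm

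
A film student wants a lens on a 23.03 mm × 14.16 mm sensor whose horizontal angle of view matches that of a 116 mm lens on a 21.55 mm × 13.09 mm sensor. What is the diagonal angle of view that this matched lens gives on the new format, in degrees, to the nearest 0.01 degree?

Equal horizontal AOV ⇒ f₂ = f₁ · 23.03/21.55 = 116 × 1.06868 ≈ 123.9666 mm.
Sensor diagonal = √(23.03² + 14.16²) = √730.8865 ≈ 27.0349 mm.
Diagonal AOV on the new format = 2·arctan(27.0349 / (2 × 123.9666)) = 2·arctan(0.10904) ≈ 12.4460°.

12.45°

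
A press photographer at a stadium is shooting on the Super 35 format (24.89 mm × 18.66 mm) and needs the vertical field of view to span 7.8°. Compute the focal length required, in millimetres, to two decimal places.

136.86 mm

From α = 2·arctan(h/2f) we get f = h / (2·tan(α/2)).
With h = 18.66 mm and α/2 = 3.9°, tan(α/2) ≈ 0.06817, so f ≈ 18.66 / 0.13635 ≈ 136.8574 mm.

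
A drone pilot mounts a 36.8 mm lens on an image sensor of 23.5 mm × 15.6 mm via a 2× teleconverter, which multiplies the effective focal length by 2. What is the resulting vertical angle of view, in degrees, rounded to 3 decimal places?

12.099°

Effective focal length f = 36.8 × 2 = 73.6 mm.
α = 2·arctan(15.6 / (2 × 73.6)) = 2·arctan(0.10598) ≈ 12.0991°.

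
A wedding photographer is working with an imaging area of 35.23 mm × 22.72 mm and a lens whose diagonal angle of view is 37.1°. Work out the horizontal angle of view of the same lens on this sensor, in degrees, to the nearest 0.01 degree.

Sensor diagonal = √(35.23² + 22.72²) = √1757.3513 ≈ 41.9208 mm.
From the diagonal AOV: f = 41.9208 / (2·tan(18.55°)) = 41.9208 / 0.67113 ≈ 62.4628 mm.
Horizontal AOV = 2·arctan(35.23 / (2 × 62.4628)) = 2·arctan(0.28201) ≈ 31.4977°.

31.50°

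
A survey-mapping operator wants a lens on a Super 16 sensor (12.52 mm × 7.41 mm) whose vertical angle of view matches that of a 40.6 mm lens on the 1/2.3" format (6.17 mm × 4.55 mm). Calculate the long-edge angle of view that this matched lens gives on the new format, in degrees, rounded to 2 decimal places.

Equal vertical AOV ⇒ f₂ = f₁ · 7.41/4.55 = 40.6 × 1.62857 ≈ 66.1200 mm.
Long-edge AOV on the new format = 2·arctan(12.52 / (2 × 66.1200)) = 2·arctan(0.09468) ≈ 10.8169°.

10.82°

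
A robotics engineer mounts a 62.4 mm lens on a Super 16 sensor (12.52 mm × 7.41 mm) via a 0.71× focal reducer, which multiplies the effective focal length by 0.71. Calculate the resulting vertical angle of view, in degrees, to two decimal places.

9.56°

Effective focal length f = 62.4 × 0.71 = 44.304 mm.
α = 2·arctan(7.41 / (2 × 44.304)) = 2·arctan(0.08363) ≈ 9.5607°.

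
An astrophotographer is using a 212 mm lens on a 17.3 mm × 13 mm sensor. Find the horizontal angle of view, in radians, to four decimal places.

Angle of view α = 2·arctan(w/2f) with w = 17.3 mm and f = 212 mm.
w/2f = 0.04080; arctan(0.04080) ≈ 0.0408 rad, so α ≈ 0.0816 rad.

0.0816 rad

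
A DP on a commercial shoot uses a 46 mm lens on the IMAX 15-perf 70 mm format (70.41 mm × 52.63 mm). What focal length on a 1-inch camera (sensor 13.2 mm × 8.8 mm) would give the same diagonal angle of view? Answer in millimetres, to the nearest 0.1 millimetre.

8.3 mm

Sensor diagonal = √(70.41² + 52.63²) = √7727.4850 ≈ 87.9061 mm.
Sensor diagonal = √(13.2² + 8.8²) = √251.6800 ≈ 15.8644 mm.
Equal angle of view means equal diagonal/f ratio, so f₂ = f₁ · (diagonal₂/diagonal₁) = 46 × 15.8644/87.9061.
f₂ = 46 × 0.18047 ≈ 8.302 mm.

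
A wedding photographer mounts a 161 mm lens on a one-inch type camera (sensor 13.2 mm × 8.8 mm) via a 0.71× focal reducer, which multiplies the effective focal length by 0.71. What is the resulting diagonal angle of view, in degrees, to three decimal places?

7.939°

Effective focal length f = 161 × 0.71 = 114.31 mm.
Sensor diagonal = √(13.2² + 8.8²) = √251.6800 ≈ 15.8644 mm.
α = 2·arctan(15.864 / (2 × 114.31)) = 2·arctan(0.06939) ≈ 7.9390°.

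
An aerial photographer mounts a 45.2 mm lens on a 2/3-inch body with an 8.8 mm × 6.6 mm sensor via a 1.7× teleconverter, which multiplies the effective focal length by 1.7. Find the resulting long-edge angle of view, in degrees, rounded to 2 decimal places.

Effective focal length f = 45.2 × 1.7 = 76.84 mm.
α = 2·arctan(8.8 / (2 × 76.84)) = 2·arctan(0.05726) ≈ 6.5546°.

6.55°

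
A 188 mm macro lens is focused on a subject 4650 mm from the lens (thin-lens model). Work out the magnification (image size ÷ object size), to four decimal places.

Thin lens: 1/f = 1/dₒ + 1/dᵢ → 1/dᵢ = 1/188 − 1/4650 = 0.0051041 mm⁻¹, so dᵢ ≈ 195.9211 mm.
Magnification m = dᵢ/dₒ = 195.9211/4650 ≈ 0.04213.

0.0421×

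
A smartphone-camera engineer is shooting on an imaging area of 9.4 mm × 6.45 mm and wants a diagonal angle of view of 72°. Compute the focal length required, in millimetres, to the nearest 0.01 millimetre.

7.85 mm

Sensor diagonal = √(9.4² + 6.45²) = √129.9625 ≈ 11.4001 mm.
From α = 2·arctan(d/2f) we get f = d / (2·tan(α/2)).
With d = 11.4001 mm and α/2 = 36°, tan(α/2) ≈ 0.72654, so f ≈ 11.4001 / 1.45309 ≈ 7.8455 mm.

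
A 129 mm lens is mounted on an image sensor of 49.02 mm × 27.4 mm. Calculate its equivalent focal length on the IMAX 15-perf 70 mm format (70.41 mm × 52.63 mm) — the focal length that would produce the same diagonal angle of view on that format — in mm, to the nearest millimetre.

202 mm

Sensor diagonal = √(49.02² + 27.4²) = √3153.7204 ≈ 56.1580 mm.
Sensor diagonal = √(70.41² + 52.63²) = √7727.4850 ≈ 87.9061 mm.
Equal angle of view means equal diagonal/f ratio, so f₂ = f₁ · (diagonal₂/diagonal₁) = 129 × 87.9061/56.1580.
f₂ = 129 × 1.56534 ≈ 201.928 mm.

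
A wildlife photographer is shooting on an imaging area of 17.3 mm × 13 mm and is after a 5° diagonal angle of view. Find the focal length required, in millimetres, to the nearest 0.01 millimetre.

247.82 mm

Sensor diagonal = √(17.3² + 13²) = √468.2900 ≈ 21.6400 mm.
From α = 2·arctan(d/2f) we get f = d / (2·tan(α/2)).
With d = 21.6400 mm and α/2 = 2.5°, tan(α/2) ≈ 0.04366, so f ≈ 21.6400 / 0.08732 ≈ 247.8188 mm.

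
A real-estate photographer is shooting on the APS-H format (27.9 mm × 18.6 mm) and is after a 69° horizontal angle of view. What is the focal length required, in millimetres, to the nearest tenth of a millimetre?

20.3 mm

From α = 2·arctan(w/2f) we get f = w / (2·tan(α/2)).
With w = 27.9 mm and α/2 = 34.5°, tan(α/2) ≈ 0.68728, so f ≈ 27.9 / 1.37456 ≈ 20.2974 mm.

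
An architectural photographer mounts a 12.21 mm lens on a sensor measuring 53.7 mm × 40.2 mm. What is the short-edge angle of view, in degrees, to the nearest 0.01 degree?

117.45°

Angle of view α = 2·arctan(h/2f) with h = 40.2 mm and f = 12.21 mm.
h/2f = 1.64619; arctan(1.64619) ≈ 58.7229°, so α ≈ 117.4458°.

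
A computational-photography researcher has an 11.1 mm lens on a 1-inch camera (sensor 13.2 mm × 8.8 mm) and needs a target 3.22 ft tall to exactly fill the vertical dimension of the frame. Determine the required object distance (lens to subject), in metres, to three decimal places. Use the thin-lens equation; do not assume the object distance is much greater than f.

W: 3.22 ft × 304.8 mm/ft = 981.46 mm.
Magnification m = h/W = dᵢ/dₒ; combined with 1/f = 1/dₒ + 1/dᵢ this gives dₒ = f·(1 + W/h).
dₒ = 11.1 mm × (1 + 981.456/8.8) = 11.1 × 112.5291 ≈ 1249.073 mm = 1.24907 m.

1.249 m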